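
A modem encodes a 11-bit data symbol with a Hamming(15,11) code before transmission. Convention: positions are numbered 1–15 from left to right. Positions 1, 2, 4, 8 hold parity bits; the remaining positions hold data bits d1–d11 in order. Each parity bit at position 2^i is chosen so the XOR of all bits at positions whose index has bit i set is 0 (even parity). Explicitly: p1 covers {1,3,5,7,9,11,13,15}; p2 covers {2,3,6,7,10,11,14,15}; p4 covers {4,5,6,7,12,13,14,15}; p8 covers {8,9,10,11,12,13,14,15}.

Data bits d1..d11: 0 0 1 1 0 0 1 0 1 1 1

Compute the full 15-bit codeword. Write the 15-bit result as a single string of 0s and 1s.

Place data at non-parity positions: p1 p2 0 p4 0 1 1 p8 0 0 1 0 1 1 1
p1 (pos 1,3,5,7,9,11,13,15): XOR of data positions = 0⊕0⊕1⊕0⊕1⊕1⊕1 = 0
p2 (pos 2,3,6,7,10,11,14,15): XOR of data positions = 0⊕1⊕1⊕0⊕1⊕1⊕1 = 1
p4 (pos 4,5,6,7,12,13,14,15): XOR of data positions = 0⊕1⊕1⊕0⊕1⊕1⊕1 = 1
p8 (pos 8,9,10,11,12,13,14,15): XOR of data positions = 0⊕0⊕1⊕0⊕1⊕1⊕1 = 0
Codeword: 010101100010111

010101100010111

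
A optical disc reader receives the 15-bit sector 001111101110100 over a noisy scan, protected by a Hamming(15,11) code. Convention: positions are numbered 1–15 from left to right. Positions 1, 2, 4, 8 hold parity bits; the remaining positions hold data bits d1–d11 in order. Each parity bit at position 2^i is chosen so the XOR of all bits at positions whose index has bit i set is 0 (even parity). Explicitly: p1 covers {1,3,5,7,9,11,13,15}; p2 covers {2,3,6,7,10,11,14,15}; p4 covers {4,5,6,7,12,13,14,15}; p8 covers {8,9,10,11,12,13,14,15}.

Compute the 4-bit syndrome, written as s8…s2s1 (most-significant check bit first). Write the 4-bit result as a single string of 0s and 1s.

0110

s1 (pos 1,3,5,7,9,11,13,15): 0⊕1⊕1⊕1⊕1⊕1⊕1⊕0 = 0
s2 (pos 2,3,6,7,10,11,14,15): 0⊕1⊕1⊕1⊕1⊕1⊕0⊕0 = 1
s4 (pos 4,5,6,7,12,13,14,15): 1⊕1⊕1⊕1⊕0⊕1⊕0⊕0 = 1
s8 (pos 8,9,10,11,12,13,14,15): 0⊕1⊕1⊕1⊕0⊕1⊕0⊕0 = 0
Syndrome s8…s1 = 0110 → error at position 6.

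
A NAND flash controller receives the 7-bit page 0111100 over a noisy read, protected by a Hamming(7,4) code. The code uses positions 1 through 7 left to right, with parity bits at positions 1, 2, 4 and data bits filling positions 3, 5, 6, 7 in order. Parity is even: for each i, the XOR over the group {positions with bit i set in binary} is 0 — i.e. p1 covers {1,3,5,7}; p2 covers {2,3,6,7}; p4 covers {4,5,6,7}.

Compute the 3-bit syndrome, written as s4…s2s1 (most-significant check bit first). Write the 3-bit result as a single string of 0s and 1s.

s1 (pos 1,3,5,7): 0⊕1⊕1⊕0 = 0
s2 (pos 2,3,6,7): 1⊕1⊕0⊕0 = 0
s4 (pos 4,5,6,7): 1⊕1⊕0⊕0 = 0
Syndrome s4…s1 = 000 → no error.

000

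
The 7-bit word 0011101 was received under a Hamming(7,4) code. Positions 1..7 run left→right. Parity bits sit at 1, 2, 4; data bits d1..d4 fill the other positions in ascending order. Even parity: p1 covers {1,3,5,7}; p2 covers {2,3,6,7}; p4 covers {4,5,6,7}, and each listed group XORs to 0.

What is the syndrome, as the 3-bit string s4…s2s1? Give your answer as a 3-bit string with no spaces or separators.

101

s1 (pos 1,3,5,7): 0⊕1⊕1⊕1 = 1
s2 (pos 2,3,6,7): 0⊕1⊕0⊕1 = 0
s4 (pos 4,5,6,7): 1⊕1⊕0⊕1 = 1
Syndrome s4…s1 = 101 → error at position 5.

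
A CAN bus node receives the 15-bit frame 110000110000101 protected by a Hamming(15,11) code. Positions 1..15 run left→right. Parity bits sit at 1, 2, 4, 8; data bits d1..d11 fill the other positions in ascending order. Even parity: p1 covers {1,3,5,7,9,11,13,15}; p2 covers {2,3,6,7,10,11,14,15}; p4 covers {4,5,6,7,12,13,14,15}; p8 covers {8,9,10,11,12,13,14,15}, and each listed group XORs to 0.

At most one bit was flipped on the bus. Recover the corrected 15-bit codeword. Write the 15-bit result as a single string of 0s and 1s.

s1 (pos 1,3,5,7,9,11,13,15): 1⊕0⊕0⊕1⊕0⊕0⊕1⊕1 = 0
s2 (pos 2,3,6,7,10,11,14,15): 1⊕0⊕0⊕1⊕0⊕0⊕0⊕1 = 1
s4 (pos 4,5,6,7,12,13,14,15): 0⊕0⊕0⊕1⊕0⊕1⊕0⊕1 = 1
s8 (pos 8,9,10,11,12,13,14,15): 1⊕0⊕0⊕0⊕0⊕1⊕0⊕1 = 1
Syndrome s8…s1 = 1110 → error at position 14.
Flip position 14: 110000110000101 → 110000110000111

110000110000111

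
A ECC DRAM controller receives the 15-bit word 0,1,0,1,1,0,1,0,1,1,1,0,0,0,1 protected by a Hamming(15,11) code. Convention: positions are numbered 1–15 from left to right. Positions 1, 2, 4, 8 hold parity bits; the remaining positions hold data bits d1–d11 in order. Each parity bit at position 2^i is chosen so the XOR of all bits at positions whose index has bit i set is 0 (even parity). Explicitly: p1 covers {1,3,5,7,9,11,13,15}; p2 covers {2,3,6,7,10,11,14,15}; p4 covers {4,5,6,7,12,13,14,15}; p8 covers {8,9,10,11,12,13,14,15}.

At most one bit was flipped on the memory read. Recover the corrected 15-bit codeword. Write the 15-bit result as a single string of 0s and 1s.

011110101110001

s1 (pos 1,3,5,7,9,11,13,15): 0⊕0⊕1⊕1⊕1⊕1⊕0⊕1 = 1
s2 (pos 2,3,6,7,10,11,14,15): 1⊕0⊕0⊕1⊕1⊕1⊕0⊕1 = 1
s4 (pos 4,5,6,7,12,13,14,15): 1⊕1⊕0⊕1⊕0⊕0⊕0⊕1 = 0
s8 (pos 8,9,10,11,12,13,14,15): 0⊕1⊕1⊕1⊕0⊕0⊕0⊕1 = 0
Syndrome s8…s1 = 0011 → error at position 3.
Flip position 3: 010110101110001 → 011110101110001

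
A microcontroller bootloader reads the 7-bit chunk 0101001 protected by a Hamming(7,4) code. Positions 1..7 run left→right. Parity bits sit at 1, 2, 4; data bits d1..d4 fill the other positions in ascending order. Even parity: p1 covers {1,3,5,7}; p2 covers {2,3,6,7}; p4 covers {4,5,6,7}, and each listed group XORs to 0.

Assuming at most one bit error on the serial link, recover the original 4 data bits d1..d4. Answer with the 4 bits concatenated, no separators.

0001

s1 (pos 1,3,5,7): 0⊕0⊕0⊕1 = 1
s2 (pos 2,3,6,7): 1⊕0⊕0⊕1 = 0
s4 (pos 4,5,6,7): 1⊕0⊕0⊕1 = 0
Syndrome s4…s1 = 001 → error at position 1.
Flip position 1: 0101001 → 1101001
Read data bits from positions 3,5,6,7: 0001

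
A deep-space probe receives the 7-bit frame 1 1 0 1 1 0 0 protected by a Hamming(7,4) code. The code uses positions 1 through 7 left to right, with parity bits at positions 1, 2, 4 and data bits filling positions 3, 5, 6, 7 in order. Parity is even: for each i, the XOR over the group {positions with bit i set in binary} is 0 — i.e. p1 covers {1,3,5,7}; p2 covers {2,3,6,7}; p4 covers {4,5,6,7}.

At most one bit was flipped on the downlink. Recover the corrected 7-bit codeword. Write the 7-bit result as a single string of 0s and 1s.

s1 (pos 1,3,5,7): 1⊕0⊕1⊕0 = 0
s2 (pos 2,3,6,7): 1⊕0⊕0⊕0 = 1
s4 (pos 4,5,6,7): 1⊕1⊕0⊕0 = 0
Syndrome s4…s1 = 010 → error at position 2.
Flip position 2: 1101100 → 1001100

1001100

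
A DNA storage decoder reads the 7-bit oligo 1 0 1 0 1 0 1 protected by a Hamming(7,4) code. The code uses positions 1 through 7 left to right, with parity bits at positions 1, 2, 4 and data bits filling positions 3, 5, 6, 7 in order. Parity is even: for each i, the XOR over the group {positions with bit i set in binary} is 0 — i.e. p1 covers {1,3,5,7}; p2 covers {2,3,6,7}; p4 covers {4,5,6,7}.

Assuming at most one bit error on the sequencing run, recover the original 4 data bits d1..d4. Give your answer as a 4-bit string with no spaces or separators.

s1 (pos 1,3,5,7): 1⊕1⊕1⊕1 = 0
s2 (pos 2,3,6,7): 0⊕1⊕0⊕1 = 0
s4 (pos 4,5,6,7): 0⊕1⊕0⊕1 = 0
Syndrome s4…s1 = 000 → no error.
Read data bits from positions 3,5,6,7: 1101

1101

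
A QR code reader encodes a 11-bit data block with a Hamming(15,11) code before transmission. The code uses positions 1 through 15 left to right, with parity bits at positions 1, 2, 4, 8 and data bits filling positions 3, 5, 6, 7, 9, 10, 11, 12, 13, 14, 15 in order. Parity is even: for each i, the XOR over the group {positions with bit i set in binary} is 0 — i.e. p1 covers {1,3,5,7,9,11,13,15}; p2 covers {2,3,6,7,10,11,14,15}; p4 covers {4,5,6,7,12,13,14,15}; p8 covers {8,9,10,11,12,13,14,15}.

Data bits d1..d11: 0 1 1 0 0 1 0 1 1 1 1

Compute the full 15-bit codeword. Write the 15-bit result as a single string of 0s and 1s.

100011010101111

Place data at non-parity positions: p1 p2 0 p4 1 1 0 p8 0 1 0 1 1 1 1
p1 (pos 1,3,5,7,9,11,13,15): XOR of data positions = 0⊕1⊕0⊕0⊕0⊕1⊕1 = 1
p2 (pos 2,3,6,7,10,11,14,15): XOR of data positions = 0⊕1⊕0⊕1⊕0⊕1⊕1 = 0
p4 (pos 4,5,6,7,12,13,14,15): XOR of data positions = 1⊕1⊕0⊕1⊕1⊕1⊕1 = 0
p8 (pos 8,9,10,11,12,13,14,15): XOR of data positions = 0⊕1⊕0⊕1⊕1⊕1⊕1 = 1
Codeword: 100011010101111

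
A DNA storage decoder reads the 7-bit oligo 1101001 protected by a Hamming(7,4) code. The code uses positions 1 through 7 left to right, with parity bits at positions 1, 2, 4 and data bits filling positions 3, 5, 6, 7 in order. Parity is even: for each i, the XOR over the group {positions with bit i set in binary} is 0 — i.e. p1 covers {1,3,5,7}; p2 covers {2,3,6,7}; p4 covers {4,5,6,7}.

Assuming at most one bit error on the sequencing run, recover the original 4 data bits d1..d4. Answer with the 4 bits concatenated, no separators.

s1 (pos 1,3,5,7): 1⊕0⊕0⊕1 = 0
s2 (pos 2,3,6,7): 1⊕0⊕0⊕1 = 0
s4 (pos 4,5,6,7): 1⊕0⊕0⊕1 = 0
Syndrome s4…s1 = 000 → no error.
Read data bits from positions 3,5,6,7: 0001

0001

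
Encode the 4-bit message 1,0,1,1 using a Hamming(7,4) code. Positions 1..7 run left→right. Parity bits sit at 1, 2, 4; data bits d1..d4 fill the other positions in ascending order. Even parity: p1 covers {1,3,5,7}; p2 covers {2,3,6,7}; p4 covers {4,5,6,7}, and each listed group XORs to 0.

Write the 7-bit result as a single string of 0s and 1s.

Place data at non-parity positions: p1 p2 1 p4 0 1 1
p1 (pos 1,3,5,7): XOR of data positions = 1⊕0⊕1 = 0
p2 (pos 2,3,6,7): XOR of data positions = 1⊕1⊕1 = 1
p4 (pos 4,5,6,7): XOR of data positions = 0⊕1⊕1 = 0
Codeword: 0110011

0110011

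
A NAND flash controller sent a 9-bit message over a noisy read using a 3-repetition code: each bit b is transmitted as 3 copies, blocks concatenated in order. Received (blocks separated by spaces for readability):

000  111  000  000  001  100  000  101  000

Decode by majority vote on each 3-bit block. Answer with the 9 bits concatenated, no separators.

010000010

Block 1 (000): 0 ones → 0
Block 2 (111): 3 ones → 1
Block 3 (000): 0 ones → 0
Block 4 (000): 0 ones → 0
Block 5 (001): 1 one → 0
Block 6 (100): 1 one → 0
Block 7 (000): 0 ones → 0
Block 8 (101): 2 ones → 1
Block 9 (000): 0 ones → 0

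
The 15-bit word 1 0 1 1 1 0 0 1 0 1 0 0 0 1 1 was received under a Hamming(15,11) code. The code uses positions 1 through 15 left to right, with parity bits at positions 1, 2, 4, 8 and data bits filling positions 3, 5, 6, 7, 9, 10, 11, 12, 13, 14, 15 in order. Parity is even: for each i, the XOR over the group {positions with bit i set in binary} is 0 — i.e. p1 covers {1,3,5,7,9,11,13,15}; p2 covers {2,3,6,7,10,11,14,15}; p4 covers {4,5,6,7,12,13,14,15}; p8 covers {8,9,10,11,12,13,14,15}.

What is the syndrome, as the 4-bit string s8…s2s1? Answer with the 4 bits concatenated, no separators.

s1 (pos 1,3,5,7,9,11,13,15): 1⊕1⊕1⊕0⊕0⊕0⊕0⊕1 = 0
s2 (pos 2,3,6,7,10,11,14,15): 0⊕1⊕0⊕0⊕1⊕0⊕1⊕1 = 0
s4 (pos 4,5,6,7,12,13,14,15): 1⊕1⊕0⊕0⊕0⊕0⊕1⊕1 = 0
s8 (pos 8,9,10,11,12,13,14,15): 1⊕0⊕1⊕0⊕0⊕0⊕1⊕1 = 0
Syndrome s8…s1 = 0000 → no error.

0000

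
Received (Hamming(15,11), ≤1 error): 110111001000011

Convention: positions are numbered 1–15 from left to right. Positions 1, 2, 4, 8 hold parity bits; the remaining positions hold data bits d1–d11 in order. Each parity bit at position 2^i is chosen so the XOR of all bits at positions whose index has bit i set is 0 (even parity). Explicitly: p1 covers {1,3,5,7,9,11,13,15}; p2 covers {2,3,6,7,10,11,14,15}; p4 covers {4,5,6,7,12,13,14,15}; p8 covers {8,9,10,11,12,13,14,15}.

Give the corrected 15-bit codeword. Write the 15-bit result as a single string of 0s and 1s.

110111001001011

s1 (pos 1,3,5,7,9,11,13,15): 1⊕0⊕1⊕0⊕1⊕0⊕0⊕1 = 0
s2 (pos 2,3,6,7,10,11,14,15): 1⊕0⊕1⊕0⊕0⊕0⊕1⊕1 = 0
s4 (pos 4,5,6,7,12,13,14,15): 1⊕1⊕1⊕0⊕0⊕0⊕1⊕1 = 1
s8 (pos 8,9,10,11,12,13,14,15): 0⊕1⊕0⊕0⊕0⊕0⊕1⊕1 = 1
Syndrome s8…s1 = 1100 → error at position 12.
Flip position 12: 110111001000011 → 110111001001011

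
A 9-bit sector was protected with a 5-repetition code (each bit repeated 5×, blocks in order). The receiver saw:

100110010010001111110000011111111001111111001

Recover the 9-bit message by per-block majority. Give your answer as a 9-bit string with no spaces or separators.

100101111

Block 1 (10011): 3 ones → 1
Block 2 (00100): 1 one → 0
Block 3 (10001): 2 ones → 0
Block 4 (11111): 5 ones → 1
Block 5 (00000): 0 ones → 0
Block 6 (11111): 5 ones → 1
Block 7 (11100): 3 ones → 1
Block 8 (11111): 5 ones → 1
Block 9 (11001): 3 ones → 1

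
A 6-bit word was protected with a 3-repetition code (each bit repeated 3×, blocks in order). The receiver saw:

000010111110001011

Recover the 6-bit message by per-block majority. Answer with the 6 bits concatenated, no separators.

Block 1 (000): 0 ones → 0
Block 2 (010): 1 one → 0
Block 3 (111): 3 ones → 1
Block 4 (110): 2 ones → 1
Block 5 (001): 1 one → 0
Block 6 (011): 2 ones → 1

001101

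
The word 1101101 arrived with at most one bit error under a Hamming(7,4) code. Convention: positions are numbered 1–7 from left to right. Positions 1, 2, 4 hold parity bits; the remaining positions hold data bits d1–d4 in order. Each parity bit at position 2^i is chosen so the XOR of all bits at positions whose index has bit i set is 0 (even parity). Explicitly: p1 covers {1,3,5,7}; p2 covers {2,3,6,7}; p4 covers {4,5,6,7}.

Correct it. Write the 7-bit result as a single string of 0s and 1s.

1101001

s1 (pos 1,3,5,7): 1⊕0⊕1⊕1 = 1
s2 (pos 2,3,6,7): 1⊕0⊕0⊕1 = 0
s4 (pos 4,5,6,7): 1⊕1⊕0⊕1 = 1
Syndrome s4…s1 = 101 → error at position 5.
Flip position 5: 1101101 → 1101001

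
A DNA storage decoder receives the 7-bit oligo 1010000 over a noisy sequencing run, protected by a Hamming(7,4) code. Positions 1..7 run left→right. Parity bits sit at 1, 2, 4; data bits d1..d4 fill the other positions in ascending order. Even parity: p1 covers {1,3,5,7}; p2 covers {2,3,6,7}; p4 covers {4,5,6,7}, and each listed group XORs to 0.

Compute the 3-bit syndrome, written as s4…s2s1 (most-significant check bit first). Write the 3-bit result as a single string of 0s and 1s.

010

s1 (pos 1,3,5,7): 1⊕1⊕0⊕0 = 0
s2 (pos 2,3,6,7): 0⊕1⊕0⊕0 = 1
s4 (pos 4,5,6,7): 0⊕0⊕0⊕0 = 0
Syndrome s4…s1 = 010 → error at position 2.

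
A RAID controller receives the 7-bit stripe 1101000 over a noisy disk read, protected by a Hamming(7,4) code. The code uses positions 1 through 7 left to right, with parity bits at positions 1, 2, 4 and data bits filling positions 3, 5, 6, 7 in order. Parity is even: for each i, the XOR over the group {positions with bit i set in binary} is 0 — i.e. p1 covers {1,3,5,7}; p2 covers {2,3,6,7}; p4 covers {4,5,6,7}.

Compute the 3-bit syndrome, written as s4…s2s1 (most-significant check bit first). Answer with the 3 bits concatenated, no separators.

111

s1 (pos 1,3,5,7): 1⊕0⊕0⊕0 = 1
s2 (pos 2,3,6,7): 1⊕0⊕0⊕0 = 1
s4 (pos 4,5,6,7): 1⊕0⊕0⊕0 = 1
Syndrome s4…s1 = 111 → error at position 7.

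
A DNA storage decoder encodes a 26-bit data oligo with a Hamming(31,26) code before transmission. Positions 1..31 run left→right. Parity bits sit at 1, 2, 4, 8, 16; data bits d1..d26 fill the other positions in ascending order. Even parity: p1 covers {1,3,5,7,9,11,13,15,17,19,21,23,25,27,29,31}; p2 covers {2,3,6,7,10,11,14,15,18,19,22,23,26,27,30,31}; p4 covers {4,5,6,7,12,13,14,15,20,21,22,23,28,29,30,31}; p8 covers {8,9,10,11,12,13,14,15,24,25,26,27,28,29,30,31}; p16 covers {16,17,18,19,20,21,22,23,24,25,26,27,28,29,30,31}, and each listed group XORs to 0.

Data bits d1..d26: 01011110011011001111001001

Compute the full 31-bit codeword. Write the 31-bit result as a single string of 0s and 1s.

1000101111100110011001111001001

Place data at non-parity positions: p1 p2 0 p4 1 0 1 p8 1 1 1 0 0 1 1 p16 0 1 1 0 0 1 1 1 1 0 0 1 0 0 1
p1 (pos 1,3,5,7,9,11,13,15,17,19,21,23,25,27,29,31): XOR of data positions = 0⊕1⊕1⊕1⊕1⊕0⊕1⊕0⊕1⊕0⊕1⊕1⊕0⊕0⊕1 = 1
p2 (pos 2,3,6,7,10,11,14,15,18,19,22,23,26,27,30,31): XOR of data positions = 0⊕0⊕1⊕1⊕1⊕1⊕1⊕1⊕1⊕1⊕1⊕0⊕0⊕0⊕1 = 0
p4 (pos 4,5,6,7,12,13,14,15,20,21,22,23,28,29,30,31): XOR of data positions = 1⊕0⊕1⊕0⊕0⊕1⊕1⊕0⊕0⊕1⊕1⊕1⊕0⊕0⊕1 = 0
p8 (pos 8,9,10,11,12,13,14,15,24,25,26,27,28,29,30,31): XOR of data positions = 1⊕1⊕1⊕0⊕0⊕1⊕1⊕1⊕1⊕0⊕0⊕1⊕0⊕0⊕1 = 1
p16 (pos 16,17,18,19,20,21,22,23,24,25,26,27,28,29,30,31): XOR of data positions = 0⊕1⊕1⊕0⊕0⊕1⊕1⊕1⊕1⊕0⊕0⊕1⊕0⊕0⊕1 = 0
Codeword: 1000101111100110011001111001001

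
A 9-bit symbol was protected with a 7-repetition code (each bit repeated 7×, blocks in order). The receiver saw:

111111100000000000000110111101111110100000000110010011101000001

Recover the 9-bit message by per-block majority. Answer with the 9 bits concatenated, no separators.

Block 1 (1111111): 7 ones → 1
Block 2 (0000000): 0 ones → 0
Block 3 (0000000): 0 ones → 0
Block 4 (1101111): 6 ones → 1
Block 5 (0111111): 6 ones → 1
Block 6 (0100000): 1 one → 0
Block 7 (0001100): 2 ones → 0
Block 8 (1001110): 4 ones → 1
Block 9 (1000001): 2 ones → 0

100110010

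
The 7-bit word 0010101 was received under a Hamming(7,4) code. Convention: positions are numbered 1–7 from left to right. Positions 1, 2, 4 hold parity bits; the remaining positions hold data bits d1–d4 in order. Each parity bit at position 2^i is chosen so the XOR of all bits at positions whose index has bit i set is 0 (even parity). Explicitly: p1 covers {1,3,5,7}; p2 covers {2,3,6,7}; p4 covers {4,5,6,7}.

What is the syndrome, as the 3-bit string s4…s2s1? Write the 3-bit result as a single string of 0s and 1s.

s1 (pos 1,3,5,7): 0⊕1⊕1⊕1 = 1
s2 (pos 2,3,6,7): 0⊕1⊕0⊕1 = 0
s4 (pos 4,5,6,7): 0⊕1⊕0⊕1 = 0
Syndrome s4…s1 = 001 → error at position 1.

001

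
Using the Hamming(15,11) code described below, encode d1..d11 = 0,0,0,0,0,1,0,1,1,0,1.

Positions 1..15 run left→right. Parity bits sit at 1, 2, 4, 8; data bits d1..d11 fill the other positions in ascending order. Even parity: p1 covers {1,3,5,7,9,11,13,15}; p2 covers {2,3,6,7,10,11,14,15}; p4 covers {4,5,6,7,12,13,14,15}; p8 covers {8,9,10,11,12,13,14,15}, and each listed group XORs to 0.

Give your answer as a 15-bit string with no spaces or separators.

Place data at non-parity positions: p1 p2 0 p4 0 0 0 p8 0 1 0 1 1 0 1
p1 (pos 1,3,5,7,9,11,13,15): XOR of data positions = 0⊕0⊕0⊕0⊕0⊕1⊕1 = 0
p2 (pos 2,3,6,7,10,11,14,15): XOR of data positions = 0⊕0⊕0⊕1⊕0⊕0⊕1 = 0
p4 (pos 4,5,6,7,12,13,14,15): XOR of data positions = 0⊕0⊕0⊕1⊕1⊕0⊕1 = 1
p8 (pos 8,9,10,11,12,13,14,15): XOR of data positions = 0⊕1⊕0⊕1⊕1⊕0⊕1 = 0
Codeword: 000100000101101

000100000101101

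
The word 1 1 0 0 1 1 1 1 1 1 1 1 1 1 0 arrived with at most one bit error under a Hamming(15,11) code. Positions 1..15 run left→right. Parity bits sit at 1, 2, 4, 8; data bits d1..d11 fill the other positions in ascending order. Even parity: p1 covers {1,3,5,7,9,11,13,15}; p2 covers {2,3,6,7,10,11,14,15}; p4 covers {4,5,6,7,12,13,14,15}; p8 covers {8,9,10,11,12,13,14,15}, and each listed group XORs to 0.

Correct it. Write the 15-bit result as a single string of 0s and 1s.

s1 (pos 1,3,5,7,9,11,13,15): 1⊕0⊕1⊕1⊕1⊕1⊕1⊕0 = 0
s2 (pos 2,3,6,7,10,11,14,15): 1⊕0⊕1⊕1⊕1⊕1⊕1⊕0 = 0
s4 (pos 4,5,6,7,12,13,14,15): 0⊕1⊕1⊕1⊕1⊕1⊕1⊕0 = 0
s8 (pos 8,9,10,11,12,13,14,15): 1⊕1⊕1⊕1⊕1⊕1⊕1⊕0 = 1
Syndrome s8…s1 = 1000 → error at position 8.
Flip position 8: 110011111111110 → 110011101111110

110011101111110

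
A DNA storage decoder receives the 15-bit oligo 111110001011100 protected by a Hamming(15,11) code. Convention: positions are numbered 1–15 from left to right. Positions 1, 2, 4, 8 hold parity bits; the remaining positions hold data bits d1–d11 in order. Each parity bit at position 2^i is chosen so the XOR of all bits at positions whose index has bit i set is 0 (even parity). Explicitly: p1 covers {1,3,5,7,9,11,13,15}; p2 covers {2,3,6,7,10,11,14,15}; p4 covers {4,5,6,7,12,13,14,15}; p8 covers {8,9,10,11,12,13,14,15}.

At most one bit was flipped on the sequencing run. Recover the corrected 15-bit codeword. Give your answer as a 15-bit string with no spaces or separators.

s1 (pos 1,3,5,7,9,11,13,15): 1⊕1⊕1⊕0⊕1⊕1⊕1⊕0 = 0
s2 (pos 2,3,6,7,10,11,14,15): 1⊕1⊕0⊕0⊕0⊕1⊕0⊕0 = 1
s4 (pos 4,5,6,7,12,13,14,15): 1⊕1⊕0⊕0⊕1⊕1⊕0⊕0 = 0
s8 (pos 8,9,10,11,12,13,14,15): 0⊕1⊕0⊕1⊕1⊕1⊕0⊕0 = 0
Syndrome s8…s1 = 0010 → error at position 2.
Flip position 2: 111110001011100 → 101110001011100

101110001011100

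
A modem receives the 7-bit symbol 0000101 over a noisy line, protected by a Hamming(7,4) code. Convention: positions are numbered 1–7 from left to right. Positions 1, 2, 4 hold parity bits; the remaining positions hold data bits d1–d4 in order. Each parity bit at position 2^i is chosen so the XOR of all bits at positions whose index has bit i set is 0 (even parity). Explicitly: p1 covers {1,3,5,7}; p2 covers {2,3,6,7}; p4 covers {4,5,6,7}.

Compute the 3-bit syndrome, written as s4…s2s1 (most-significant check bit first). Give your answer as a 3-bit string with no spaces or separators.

010

s1 (pos 1,3,5,7): 0⊕0⊕1⊕1 = 0
s2 (pos 2,3,6,7): 0⊕0⊕0⊕1 = 1
s4 (pos 4,5,6,7): 0⊕1⊕0⊕1 = 0
Syndrome s4…s1 = 010 → error at position 2.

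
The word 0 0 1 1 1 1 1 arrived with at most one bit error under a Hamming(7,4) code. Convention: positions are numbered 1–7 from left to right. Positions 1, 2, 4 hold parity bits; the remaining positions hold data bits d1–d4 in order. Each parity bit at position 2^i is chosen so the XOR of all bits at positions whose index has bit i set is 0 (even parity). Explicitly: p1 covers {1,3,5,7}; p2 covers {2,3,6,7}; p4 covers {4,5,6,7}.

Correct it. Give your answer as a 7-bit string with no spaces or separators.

0001111

s1 (pos 1,3,5,7): 0⊕1⊕1⊕1 = 1
s2 (pos 2,3,6,7): 0⊕1⊕1⊕1 = 1
s4 (pos 4,5,6,7): 1⊕1⊕1⊕1 = 0
Syndrome s4…s1 = 011 → error at position 3.
Flip position 3: 0011111 → 0001111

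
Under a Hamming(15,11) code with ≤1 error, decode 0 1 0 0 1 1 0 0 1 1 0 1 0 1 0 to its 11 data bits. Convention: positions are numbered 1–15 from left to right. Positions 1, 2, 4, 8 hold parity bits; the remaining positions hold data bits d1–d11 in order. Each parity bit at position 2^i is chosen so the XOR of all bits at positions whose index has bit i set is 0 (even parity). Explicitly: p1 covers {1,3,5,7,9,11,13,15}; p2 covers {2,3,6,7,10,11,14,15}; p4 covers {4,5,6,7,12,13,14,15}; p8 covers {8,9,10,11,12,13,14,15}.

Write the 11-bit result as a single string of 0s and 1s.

s1 (pos 1,3,5,7,9,11,13,15): 0⊕0⊕1⊕0⊕1⊕0⊕0⊕0 = 0
s2 (pos 2,3,6,7,10,11,14,15): 1⊕0⊕1⊕0⊕1⊕0⊕1⊕0 = 0
s4 (pos 4,5,6,7,12,13,14,15): 0⊕1⊕1⊕0⊕1⊕0⊕1⊕0 = 0
s8 (pos 8,9,10,11,12,13,14,15): 0⊕1⊕1⊕0⊕1⊕0⊕1⊕0 = 0
Syndrome s8…s1 = 0000 → no error.
Read data bits from positions 3,5,6,7,9,10,11,12,13,14,15: 01101101010

01101101010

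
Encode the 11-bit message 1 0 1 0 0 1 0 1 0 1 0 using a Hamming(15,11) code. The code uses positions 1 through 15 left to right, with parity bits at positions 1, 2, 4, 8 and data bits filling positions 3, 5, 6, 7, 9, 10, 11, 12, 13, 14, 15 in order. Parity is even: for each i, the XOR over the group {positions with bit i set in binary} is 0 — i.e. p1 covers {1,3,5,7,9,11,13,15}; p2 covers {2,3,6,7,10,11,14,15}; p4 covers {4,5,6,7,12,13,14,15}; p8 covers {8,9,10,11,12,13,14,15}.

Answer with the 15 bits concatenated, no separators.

Place data at non-parity positions: p1 p2 1 p4 0 1 0 p8 0 1 0 1 0 1 0
p1 (pos 1,3,5,7,9,11,13,15): XOR of data positions = 1⊕0⊕0⊕0⊕0⊕0⊕0 = 1
p2 (pos 2,3,6,7,10,11,14,15): XOR of data positions = 1⊕1⊕0⊕1⊕0⊕1⊕0 = 0
p4 (pos 4,5,6,7,12,13,14,15): XOR of data positions = 0⊕1⊕0⊕1⊕0⊕1⊕0 = 1
p8 (pos 8,9,10,11,12,13,14,15): XOR of data positions = 0⊕1⊕0⊕1⊕0⊕1⊕0 = 1
Codeword: 101101010101010

101101010101010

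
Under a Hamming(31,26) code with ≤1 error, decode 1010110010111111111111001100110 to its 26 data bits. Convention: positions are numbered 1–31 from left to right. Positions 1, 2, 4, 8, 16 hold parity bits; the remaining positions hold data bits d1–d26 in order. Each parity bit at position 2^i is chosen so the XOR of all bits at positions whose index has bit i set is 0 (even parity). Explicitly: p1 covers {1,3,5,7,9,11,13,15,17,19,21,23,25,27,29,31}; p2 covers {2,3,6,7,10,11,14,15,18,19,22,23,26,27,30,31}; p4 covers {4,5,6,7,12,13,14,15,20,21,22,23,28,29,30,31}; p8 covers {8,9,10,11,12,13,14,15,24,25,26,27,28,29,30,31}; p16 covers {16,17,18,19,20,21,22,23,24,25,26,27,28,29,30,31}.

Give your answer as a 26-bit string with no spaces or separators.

s1 (pos 1,3,5,7,9,11,13,15,17,19,21,23,25,27,29,31): 1⊕1⊕1⊕0⊕1⊕1⊕1⊕1⊕1⊕1⊕1⊕0⊕1⊕0⊕1⊕0 = 0
s2 (pos 2,3,6,7,10,11,14,15,18,19,22,23,26,27,30,31): 0⊕1⊕1⊕0⊕0⊕1⊕1⊕1⊕1⊕1⊕1⊕0⊕1⊕0⊕1⊕0 = 0
s4 (pos 4,5,6,7,12,13,14,15,20,21,22,23,28,29,30,31): 0⊕1⊕1⊕0⊕1⊕1⊕1⊕1⊕1⊕1⊕1⊕0⊕0⊕1⊕1⊕0 = 1
s8 (pos 8,9,10,11,12,13,14,15,24,25,26,27,28,29,30,31): 0⊕1⊕0⊕1⊕1⊕1⊕1⊕1⊕0⊕1⊕1⊕0⊕0⊕1⊕1⊕0 = 0
s16 (pos 16,17,18,19,20,21,22,23,24,25,26,27,28,29,30,31): 1⊕1⊕1⊕1⊕1⊕1⊕1⊕0⊕0⊕1⊕1⊕0⊕0⊕1⊕1⊕0 = 1
Syndrome s16…s1 = 10100 → error at position 20.
Flip position 20: 1010110010111111111111001100110 → 1010110010111111111011001100110
Read data bits from positions 3,5,6,7,9,10,11,12,13,14,15,17,18,19,20,21,22,23,24,25,26,27,28,29,30,31: 11101011111111011001100110

11101011111111011001100110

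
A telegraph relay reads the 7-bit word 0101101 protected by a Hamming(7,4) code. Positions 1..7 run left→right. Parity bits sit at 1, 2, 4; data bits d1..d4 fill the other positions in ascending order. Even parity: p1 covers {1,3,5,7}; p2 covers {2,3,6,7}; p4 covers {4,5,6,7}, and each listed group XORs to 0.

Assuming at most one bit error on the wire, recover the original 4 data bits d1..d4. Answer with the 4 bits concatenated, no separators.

s1 (pos 1,3,5,7): 0⊕0⊕1⊕1 = 0
s2 (pos 2,3,6,7): 1⊕0⊕0⊕1 = 0
s4 (pos 4,5,6,7): 1⊕1⊕0⊕1 = 1
Syndrome s4…s1 = 100 → error at position 4.
Flip position 4: 0101101 → 0100101
Read data bits from positions 3,5,6,7: 0101

0101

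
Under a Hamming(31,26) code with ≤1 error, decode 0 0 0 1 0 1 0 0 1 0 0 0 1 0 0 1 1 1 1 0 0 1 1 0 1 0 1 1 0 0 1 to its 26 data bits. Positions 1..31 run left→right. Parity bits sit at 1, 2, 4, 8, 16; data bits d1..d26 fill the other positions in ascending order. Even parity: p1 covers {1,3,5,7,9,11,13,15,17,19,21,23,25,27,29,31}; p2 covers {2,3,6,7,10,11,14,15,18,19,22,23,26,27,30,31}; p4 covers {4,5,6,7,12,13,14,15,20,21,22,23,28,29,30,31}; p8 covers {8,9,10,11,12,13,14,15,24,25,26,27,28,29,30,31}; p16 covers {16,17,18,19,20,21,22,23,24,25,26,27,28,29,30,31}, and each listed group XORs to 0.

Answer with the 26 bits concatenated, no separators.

00001000100111001101011001

s1 (pos 1,3,5,7,9,11,13,15,17,19,21,23,25,27,29,31): 0⊕0⊕0⊕0⊕1⊕0⊕1⊕0⊕1⊕1⊕0⊕1⊕1⊕1⊕0⊕1 = 0
s2 (pos 2,3,6,7,10,11,14,15,18,19,22,23,26,27,30,31): 0⊕0⊕1⊕0⊕0⊕0⊕0⊕0⊕1⊕1⊕1⊕1⊕0⊕1⊕0⊕1 = 1
s4 (pos 4,5,6,7,12,13,14,15,20,21,22,23,28,29,30,31): 1⊕0⊕1⊕0⊕0⊕1⊕0⊕0⊕0⊕0⊕1⊕1⊕1⊕0⊕0⊕1 = 1
s8 (pos 8,9,10,11,12,13,14,15,24,25,26,27,28,29,30,31): 0⊕1⊕0⊕0⊕0⊕1⊕0⊕0⊕0⊕1⊕0⊕1⊕1⊕0⊕0⊕1 = 0
s16 (pos 16,17,18,19,20,21,22,23,24,25,26,27,28,29,30,31): 1⊕1⊕1⊕1⊕0⊕0⊕1⊕1⊕0⊕1⊕0⊕1⊕1⊕0⊕0⊕1 = 0
Syndrome s16…s1 = 00110 → error at position 6.
Flip position 6: 0001010010001001111001101011001 → 0001000010001001111001101011001
Read data bits from positions 3,5,6,7,9,10,11,12,13,14,15,17,18,19,20,21,22,23,24,25,26,27,28,29,30,31: 00001000100111001101011001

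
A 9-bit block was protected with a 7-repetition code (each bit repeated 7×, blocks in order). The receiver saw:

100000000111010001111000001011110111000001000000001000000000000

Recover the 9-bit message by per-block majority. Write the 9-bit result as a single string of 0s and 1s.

Block 1 (1000000): 1 one → 0
Block 2 (0011101): 4 ones → 1
Block 3 (0001111): 4 ones → 1
Block 4 (0000010): 1 one → 0
Block 5 (1111011): 6 ones → 1
Block 6 (1000001): 2 ones → 0
Block 7 (0000000): 0 ones → 0
Block 8 (0100000): 1 one → 0
Block 9 (0000000): 0 ones → 0

011010000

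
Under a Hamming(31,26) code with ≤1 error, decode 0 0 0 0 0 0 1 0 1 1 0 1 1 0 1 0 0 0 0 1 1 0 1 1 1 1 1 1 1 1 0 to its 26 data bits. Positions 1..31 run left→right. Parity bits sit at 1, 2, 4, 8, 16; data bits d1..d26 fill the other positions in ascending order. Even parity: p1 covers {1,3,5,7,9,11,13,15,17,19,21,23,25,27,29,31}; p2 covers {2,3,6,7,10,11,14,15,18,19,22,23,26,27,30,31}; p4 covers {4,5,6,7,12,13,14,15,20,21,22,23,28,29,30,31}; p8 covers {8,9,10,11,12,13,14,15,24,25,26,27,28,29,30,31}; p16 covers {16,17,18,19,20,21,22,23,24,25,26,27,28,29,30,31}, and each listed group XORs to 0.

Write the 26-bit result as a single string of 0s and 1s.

10011101101000110111111110

s1 (pos 1,3,5,7,9,11,13,15,17,19,21,23,25,27,29,31): 0⊕0⊕0⊕1⊕1⊕0⊕1⊕1⊕0⊕0⊕1⊕1⊕1⊕1⊕1⊕0 = 1
s2 (pos 2,3,6,7,10,11,14,15,18,19,22,23,26,27,30,31): 0⊕0⊕0⊕1⊕1⊕0⊕0⊕1⊕0⊕0⊕0⊕1⊕1⊕1⊕1⊕0 = 1
s4 (pos 4,5,6,7,12,13,14,15,20,21,22,23,28,29,30,31): 0⊕0⊕0⊕1⊕1⊕1⊕0⊕1⊕1⊕1⊕0⊕1⊕1⊕1⊕1⊕0 = 0
s8 (pos 8,9,10,11,12,13,14,15,24,25,26,27,28,29,30,31): 0⊕1⊕1⊕0⊕1⊕1⊕0⊕1⊕1⊕1⊕1⊕1⊕1⊕1⊕1⊕0 = 0
s16 (pos 16,17,18,19,20,21,22,23,24,25,26,27,28,29,30,31): 0⊕0⊕0⊕0⊕1⊕1⊕0⊕1⊕1⊕1⊕1⊕1⊕1⊕1⊕1⊕0 = 0
Syndrome s16…s1 = 00011 → error at position 3.
Flip position 3: 0000001011011010000110111111110 → 0010001011011010000110111111110
Read data bits from positions 3,5,6,7,9,10,11,12,13,14,15,17,18,19,20,21,22,23,24,25,26,27,28,29,30,31: 10011101101000110111111110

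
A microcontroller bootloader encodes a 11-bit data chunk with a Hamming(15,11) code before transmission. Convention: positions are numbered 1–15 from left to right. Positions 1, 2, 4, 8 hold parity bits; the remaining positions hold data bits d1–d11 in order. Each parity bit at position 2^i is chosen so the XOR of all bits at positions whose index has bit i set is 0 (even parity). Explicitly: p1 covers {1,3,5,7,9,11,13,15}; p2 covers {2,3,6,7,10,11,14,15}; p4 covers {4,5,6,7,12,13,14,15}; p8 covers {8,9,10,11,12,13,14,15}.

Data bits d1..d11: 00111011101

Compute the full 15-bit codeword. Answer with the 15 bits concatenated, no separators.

Place data at non-parity positions: p1 p2 0 p4 0 1 1 p8 1 0 1 1 1 0 1
p1 (pos 1,3,5,7,9,11,13,15): XOR of data positions = 0⊕0⊕1⊕1⊕1⊕1⊕1 = 1
p2 (pos 2,3,6,7,10,11,14,15): XOR of data positions = 0⊕1⊕1⊕0⊕1⊕0⊕1 = 0
p4 (pos 4,5,6,7,12,13,14,15): XOR of data positions = 0⊕1⊕1⊕1⊕1⊕0⊕1 = 1
p8 (pos 8,9,10,11,12,13,14,15): XOR of data positions = 1⊕0⊕1⊕1⊕1⊕0⊕1 = 1
Codeword: 100101111011101

100101111011101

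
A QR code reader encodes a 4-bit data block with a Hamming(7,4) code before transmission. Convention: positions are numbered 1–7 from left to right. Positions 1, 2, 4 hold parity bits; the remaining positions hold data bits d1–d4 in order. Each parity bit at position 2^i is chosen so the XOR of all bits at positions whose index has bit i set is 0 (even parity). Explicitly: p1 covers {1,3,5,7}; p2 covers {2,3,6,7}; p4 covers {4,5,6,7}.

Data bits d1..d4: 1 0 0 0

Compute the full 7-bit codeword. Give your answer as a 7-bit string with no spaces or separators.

Place data at non-parity positions: p1 p2 1 p4 0 0 0
p1 (pos 1,3,5,7): XOR of data positions = 1⊕0⊕0 = 1
p2 (pos 2,3,6,7): XOR of data positions = 1⊕0⊕0 = 1
p4 (pos 4,5,6,7): XOR of data positions = 0⊕0⊕0 = 0
Codeword: 1110000

1110000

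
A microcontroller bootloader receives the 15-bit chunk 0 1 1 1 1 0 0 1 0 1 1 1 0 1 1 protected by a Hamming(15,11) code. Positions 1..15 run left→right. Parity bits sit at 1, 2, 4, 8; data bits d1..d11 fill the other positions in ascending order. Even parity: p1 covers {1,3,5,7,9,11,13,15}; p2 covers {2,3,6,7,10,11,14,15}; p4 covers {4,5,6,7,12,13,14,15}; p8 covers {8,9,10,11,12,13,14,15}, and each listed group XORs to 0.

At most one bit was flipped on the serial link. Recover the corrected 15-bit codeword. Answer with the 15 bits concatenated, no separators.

011010010111011

s1 (pos 1,3,5,7,9,11,13,15): 0⊕1⊕1⊕0⊕0⊕1⊕0⊕1 = 0
s2 (pos 2,3,6,7,10,11,14,15): 1⊕1⊕0⊕0⊕1⊕1⊕1⊕1 = 0
s4 (pos 4,5,6,7,12,13,14,15): 1⊕1⊕0⊕0⊕1⊕0⊕1⊕1 = 1
s8 (pos 8,9,10,11,12,13,14,15): 1⊕0⊕1⊕1⊕1⊕0⊕1⊕1 = 0
Syndrome s8…s1 = 0100 → error at position 4.
Flip position 4: 011110010111011 → 011010010111011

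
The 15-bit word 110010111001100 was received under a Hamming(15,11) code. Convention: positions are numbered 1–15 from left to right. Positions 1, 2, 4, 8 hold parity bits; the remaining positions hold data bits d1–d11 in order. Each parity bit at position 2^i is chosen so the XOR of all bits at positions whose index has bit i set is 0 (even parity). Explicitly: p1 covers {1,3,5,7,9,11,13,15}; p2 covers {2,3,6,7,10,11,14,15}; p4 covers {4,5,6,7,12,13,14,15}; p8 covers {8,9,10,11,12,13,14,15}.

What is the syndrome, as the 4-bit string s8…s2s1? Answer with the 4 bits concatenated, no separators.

0001

s1 (pos 1,3,5,7,9,11,13,15): 1⊕0⊕1⊕1⊕1⊕0⊕1⊕0 = 1
s2 (pos 2,3,6,7,10,11,14,15): 1⊕0⊕0⊕1⊕0⊕0⊕0⊕0 = 0
s4 (pos 4,5,6,7,12,13,14,15): 0⊕1⊕0⊕1⊕1⊕1⊕0⊕0 = 0
s8 (pos 8,9,10,11,12,13,14,15): 1⊕1⊕0⊕0⊕1⊕1⊕0⊕0 = 0
Syndrome s8…s1 = 0001 → error at position 1.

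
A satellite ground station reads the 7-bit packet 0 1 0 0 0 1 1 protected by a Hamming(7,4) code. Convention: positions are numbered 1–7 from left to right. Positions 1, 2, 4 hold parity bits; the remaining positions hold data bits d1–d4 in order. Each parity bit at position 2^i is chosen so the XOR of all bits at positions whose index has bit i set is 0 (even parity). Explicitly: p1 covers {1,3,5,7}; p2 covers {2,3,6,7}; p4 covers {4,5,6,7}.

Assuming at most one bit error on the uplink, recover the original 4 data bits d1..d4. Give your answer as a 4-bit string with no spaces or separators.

s1 (pos 1,3,5,7): 0⊕0⊕0⊕1 = 1
s2 (pos 2,3,6,7): 1⊕0⊕1⊕1 = 1
s4 (pos 4,5,6,7): 0⊕0⊕1⊕1 = 0
Syndrome s4…s1 = 011 → error at position 3.
Flip position 3: 0100011 → 0110011
Read data bits from positions 3,5,6,7: 1011

1011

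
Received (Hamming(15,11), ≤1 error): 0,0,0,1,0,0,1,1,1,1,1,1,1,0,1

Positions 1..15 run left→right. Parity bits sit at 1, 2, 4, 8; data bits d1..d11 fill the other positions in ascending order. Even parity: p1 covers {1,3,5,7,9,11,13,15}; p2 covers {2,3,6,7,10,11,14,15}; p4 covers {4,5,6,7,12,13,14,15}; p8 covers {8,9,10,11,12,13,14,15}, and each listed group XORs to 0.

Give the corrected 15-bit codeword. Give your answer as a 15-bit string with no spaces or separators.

s1 (pos 1,3,5,7,9,11,13,15): 0⊕0⊕0⊕1⊕1⊕1⊕1⊕1 = 1
s2 (pos 2,3,6,7,10,11,14,15): 0⊕0⊕0⊕1⊕1⊕1⊕0⊕1 = 0
s4 (pos 4,5,6,7,12,13,14,15): 1⊕0⊕0⊕1⊕1⊕1⊕0⊕1 = 1
s8 (pos 8,9,10,11,12,13,14,15): 1⊕1⊕1⊕1⊕1⊕1⊕0⊕1 = 1
Syndrome s8…s1 = 1101 → error at position 13.
Flip position 13: 000100111111101 → 000100111111001

000100111111001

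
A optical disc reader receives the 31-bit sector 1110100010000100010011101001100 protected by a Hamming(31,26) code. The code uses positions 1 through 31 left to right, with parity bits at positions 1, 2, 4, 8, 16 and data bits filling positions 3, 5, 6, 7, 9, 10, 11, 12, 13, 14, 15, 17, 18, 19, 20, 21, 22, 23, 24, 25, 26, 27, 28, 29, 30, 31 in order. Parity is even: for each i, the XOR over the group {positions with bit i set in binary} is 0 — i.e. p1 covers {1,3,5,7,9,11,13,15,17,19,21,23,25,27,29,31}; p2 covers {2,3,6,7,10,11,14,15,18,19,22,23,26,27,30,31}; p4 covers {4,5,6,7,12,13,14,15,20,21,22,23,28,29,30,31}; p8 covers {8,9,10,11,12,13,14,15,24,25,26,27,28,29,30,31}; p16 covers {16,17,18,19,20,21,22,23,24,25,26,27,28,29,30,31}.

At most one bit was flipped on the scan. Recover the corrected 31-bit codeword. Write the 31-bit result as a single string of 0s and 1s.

s1 (pos 1,3,5,7,9,11,13,15,17,19,21,23,25,27,29,31): 1⊕1⊕1⊕0⊕1⊕0⊕0⊕0⊕0⊕0⊕1⊕1⊕1⊕0⊕1⊕0 = 0
s2 (pos 2,3,6,7,10,11,14,15,18,19,22,23,26,27,30,31): 1⊕1⊕0⊕0⊕0⊕0⊕1⊕0⊕1⊕0⊕1⊕1⊕0⊕0⊕0⊕0 = 0
s4 (pos 4,5,6,7,12,13,14,15,20,21,22,23,28,29,30,31): 0⊕1⊕0⊕0⊕0⊕0⊕1⊕0⊕0⊕1⊕1⊕1⊕1⊕1⊕0⊕0 = 1
s8 (pos 8,9,10,11,12,13,14,15,24,25,26,27,28,29,30,31): 0⊕1⊕0⊕0⊕0⊕0⊕1⊕0⊕0⊕1⊕0⊕0⊕1⊕1⊕0⊕0 = 1
s16 (pos 16,17,18,19,20,21,22,23,24,25,26,27,28,29,30,31): 0⊕0⊕1⊕0⊕0⊕1⊕1⊕1⊕0⊕1⊕0⊕0⊕1⊕1⊕0⊕0 = 1
Syndrome s16…s1 = 11100 → error at position 28.
Flip position 28: 1110100010000100010011101001100 → 1110100010000100010011101000100

1110100010000100010011101000100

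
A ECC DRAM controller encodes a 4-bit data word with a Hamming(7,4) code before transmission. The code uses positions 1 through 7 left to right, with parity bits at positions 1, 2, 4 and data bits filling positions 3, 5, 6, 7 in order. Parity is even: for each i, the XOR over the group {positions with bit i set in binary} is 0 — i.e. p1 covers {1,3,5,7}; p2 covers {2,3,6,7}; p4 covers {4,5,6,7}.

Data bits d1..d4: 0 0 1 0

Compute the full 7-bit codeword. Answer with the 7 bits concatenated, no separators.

Place data at non-parity positions: p1 p2 0 p4 0 1 0
p1 (pos 1,3,5,7): XOR of data positions = 0⊕0⊕0 = 0
p2 (pos 2,3,6,7): XOR of data positions = 0⊕1⊕0 = 1
p4 (pos 4,5,6,7): XOR of data positions = 0⊕1⊕0 = 1
Codeword: 0101010

0101010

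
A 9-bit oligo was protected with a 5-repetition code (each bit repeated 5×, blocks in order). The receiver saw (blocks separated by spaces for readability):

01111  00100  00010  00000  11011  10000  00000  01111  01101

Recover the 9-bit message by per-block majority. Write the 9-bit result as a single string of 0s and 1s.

Block 1 (01111): 4 ones → 1
Block 2 (00100): 1 one → 0
Block 3 (00010): 1 one → 0
Block 4 (00000): 0 ones → 0
Block 5 (11011): 4 ones → 1
Block 6 (10000): 1 one → 0
Block 7 (00000): 0 ones → 0
Block 8 (01111): 4 ones → 1
Block 9 (01101): 3 ones → 1

100010011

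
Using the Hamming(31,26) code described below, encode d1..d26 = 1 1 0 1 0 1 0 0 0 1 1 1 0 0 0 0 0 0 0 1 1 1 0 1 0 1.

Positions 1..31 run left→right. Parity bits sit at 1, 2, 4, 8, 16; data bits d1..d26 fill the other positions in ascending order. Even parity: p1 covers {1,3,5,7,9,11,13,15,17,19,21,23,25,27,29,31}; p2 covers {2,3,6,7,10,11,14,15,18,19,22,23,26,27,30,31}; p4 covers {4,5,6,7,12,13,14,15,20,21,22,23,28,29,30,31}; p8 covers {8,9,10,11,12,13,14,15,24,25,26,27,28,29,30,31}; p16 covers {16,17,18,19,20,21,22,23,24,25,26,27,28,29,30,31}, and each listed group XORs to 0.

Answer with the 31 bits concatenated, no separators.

Place data at non-parity positions: p1 p2 1 p4 1 0 1 p8 0 1 0 0 0 1 1 p16 1 0 0 0 0 0 0 0 1 1 1 0 1 0 1
p1 (pos 1,3,5,7,9,11,13,15,17,19,21,23,25,27,29,31): XOR of data positions = 1⊕1⊕1⊕0⊕0⊕0⊕1⊕1⊕0⊕0⊕0⊕1⊕1⊕1⊕1 = 1
p2 (pos 2,3,6,7,10,11,14,15,18,19,22,23,26,27,30,31): XOR of data positions = 1⊕0⊕1⊕1⊕0⊕1⊕1⊕0⊕0⊕0⊕0⊕1⊕1⊕0⊕1 = 0
p4 (pos 4,5,6,7,12,13,14,15,20,21,22,23,28,29,30,31): XOR of data positions = 1⊕0⊕1⊕0⊕0⊕1⊕1⊕0⊕0⊕0⊕0⊕0⊕1⊕0⊕1 = 0
p8 (pos 8,9,10,11,12,13,14,15,24,25,26,27,28,29,30,31): XOR of data positions = 0⊕1⊕0⊕0⊕0⊕1⊕1⊕0⊕1⊕1⊕1⊕0⊕1⊕0⊕1 = 0
p16 (pos 16,17,18,19,20,21,22,23,24,25,26,27,28,29,30,31): XOR of data positions = 1⊕0⊕0⊕0⊕0⊕0⊕0⊕0⊕1⊕1⊕1⊕0⊕1⊕0⊕1 = 0
Codeword: 1010101001000110100000001110101

1010101001000110100000001110101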